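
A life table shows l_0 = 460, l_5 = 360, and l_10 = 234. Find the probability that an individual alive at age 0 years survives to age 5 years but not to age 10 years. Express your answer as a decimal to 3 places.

0.274

This is the probability of reaching 5 but not 10, conditional on being alive at 0: (l_5 − l_10) / l_0.
= (360 − 234) / 460 = 126 / 460 = 0.273913.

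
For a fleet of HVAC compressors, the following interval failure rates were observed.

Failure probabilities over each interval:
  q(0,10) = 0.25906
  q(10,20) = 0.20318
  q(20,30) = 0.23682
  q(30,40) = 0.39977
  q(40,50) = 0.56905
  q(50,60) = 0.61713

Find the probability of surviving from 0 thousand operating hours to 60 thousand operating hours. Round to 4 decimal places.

Survival from 0 to 60 is the product of surviving each interval: (1 − 0.25906) × (1 − 0.20318) × (1 − 0.23682) × (1 − 0.39977) × (1 − 0.56905) × (1 − 0.61713).
= 0.74094 × 0.79682 × 0.76318 × 0.60023 × 0.43095 × 0.38287 = 0.044624.

0.0446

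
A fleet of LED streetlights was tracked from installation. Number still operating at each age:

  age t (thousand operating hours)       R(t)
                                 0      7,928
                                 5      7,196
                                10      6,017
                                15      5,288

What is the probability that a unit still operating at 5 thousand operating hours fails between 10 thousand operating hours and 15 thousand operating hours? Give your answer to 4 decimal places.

This is the probability of reaching 10 but not 15, conditional on being operational at 5: (R(10) − R(15)) / R(5).
= (6,017 − 5,288) / 7,196 = 729 / 7,196 = 0.101306.

0.1013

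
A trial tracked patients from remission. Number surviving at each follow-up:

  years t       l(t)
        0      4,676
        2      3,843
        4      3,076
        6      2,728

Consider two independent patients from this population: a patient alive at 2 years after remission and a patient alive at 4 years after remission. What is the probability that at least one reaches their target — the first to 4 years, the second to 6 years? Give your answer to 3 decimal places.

p₁ = l(4)/l(2) = 3,076/3,843 = 0.800416; p₂ = l(6)/l(4) = 2,728/3,076 = 0.886866.
P(at least one) = 1 − (1−p₁)(1−p₂) = 1 − 0.199584 × 0.113134 = 0.977420.

0.977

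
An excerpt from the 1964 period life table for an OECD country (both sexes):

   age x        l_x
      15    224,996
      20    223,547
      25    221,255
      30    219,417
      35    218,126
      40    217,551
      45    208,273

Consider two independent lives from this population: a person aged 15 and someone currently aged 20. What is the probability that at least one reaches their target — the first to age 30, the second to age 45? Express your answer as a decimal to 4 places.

p₁ = l_30/l_15 = 219,417/224,996 = 0.975204; p₂ = l_45/l_20 = 208,273/223,547 = 0.931674.
P(at least one) = 1 − (1−p₁)(1−p₂) = 1 − 0.024796 × 0.068326 = 0.998306.

0.9983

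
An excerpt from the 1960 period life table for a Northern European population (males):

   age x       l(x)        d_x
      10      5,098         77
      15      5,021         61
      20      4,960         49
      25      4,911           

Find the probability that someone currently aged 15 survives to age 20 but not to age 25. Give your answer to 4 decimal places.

This is the probability of reaching 20 but not 25, conditional on being alive at 15: (l(20) − l(25)) / l(15).
= (4,960 − 4,911) / 5,021 = 49 / 5,021 = 0.009759.

0.0098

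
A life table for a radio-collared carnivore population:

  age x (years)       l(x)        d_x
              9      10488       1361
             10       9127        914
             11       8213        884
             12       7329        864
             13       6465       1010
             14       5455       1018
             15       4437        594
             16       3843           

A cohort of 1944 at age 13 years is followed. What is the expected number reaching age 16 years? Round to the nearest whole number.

1156

The relevant probability is 3843/6465 = 0.594432.
Expected number = 1944 × 0.594432 = 1156.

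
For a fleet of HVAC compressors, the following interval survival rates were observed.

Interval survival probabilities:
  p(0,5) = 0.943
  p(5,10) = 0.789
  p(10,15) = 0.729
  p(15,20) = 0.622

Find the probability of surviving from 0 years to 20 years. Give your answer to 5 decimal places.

0.33737

P(survive 0→20) = 0.943 × 0.789 × 0.729 × 0.622.
= 0.337370.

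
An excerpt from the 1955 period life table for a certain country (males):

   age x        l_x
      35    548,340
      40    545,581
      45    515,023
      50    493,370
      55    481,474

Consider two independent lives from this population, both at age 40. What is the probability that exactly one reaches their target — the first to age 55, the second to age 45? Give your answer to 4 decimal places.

0.1603

p₁ = l_55/l_40 = 481,474/545,581 = 0.882498; p₂ = l_45/l_40 = 515,023/545,581 = 0.943990.
P(exactly one) = p₁(1−p₂) + (1−p₁)p₂ = 0.049429 + 0.110921 = 0.160349.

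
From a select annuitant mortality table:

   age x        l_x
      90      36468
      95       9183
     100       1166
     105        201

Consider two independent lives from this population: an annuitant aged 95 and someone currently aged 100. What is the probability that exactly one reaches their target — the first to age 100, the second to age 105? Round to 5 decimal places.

0.25558

p₁ = l_100/l_95 = 1166/9183 = 0.126974; p₂ = l_105/l_100 = 201/1166 = 0.172384.
P(exactly one) = p₁(1−p₂) + (1−p₁)p₂ = 0.105086 + 0.150496 = 0.255581.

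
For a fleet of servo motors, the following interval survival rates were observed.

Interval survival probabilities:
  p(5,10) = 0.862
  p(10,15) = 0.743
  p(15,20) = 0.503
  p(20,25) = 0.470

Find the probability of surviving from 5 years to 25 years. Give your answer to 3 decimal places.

P(survive 5→25) = 0.862 × 0.743 × 0.503 × 0.470.
= 0.151413.

0.151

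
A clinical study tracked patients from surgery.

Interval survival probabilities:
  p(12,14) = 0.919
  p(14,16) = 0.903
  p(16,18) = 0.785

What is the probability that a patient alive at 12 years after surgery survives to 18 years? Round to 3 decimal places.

0.651

Survival from 12 to 18 is the product of surviving each interval: 0.919 × 0.903 × 0.785.
= 0.651438.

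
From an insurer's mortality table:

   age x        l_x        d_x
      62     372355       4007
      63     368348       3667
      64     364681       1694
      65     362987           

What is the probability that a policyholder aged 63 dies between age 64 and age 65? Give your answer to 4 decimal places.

We want 1|1q63 = (l_64 − l_65)/l_63.
This is the probability of reaching 64 but not 65, conditional on being alive at 63: (l_64 − l_65) / l_63.
= (364681 − 362987) / 368348 = 1694 / 368348 = 0.004599.

0.0046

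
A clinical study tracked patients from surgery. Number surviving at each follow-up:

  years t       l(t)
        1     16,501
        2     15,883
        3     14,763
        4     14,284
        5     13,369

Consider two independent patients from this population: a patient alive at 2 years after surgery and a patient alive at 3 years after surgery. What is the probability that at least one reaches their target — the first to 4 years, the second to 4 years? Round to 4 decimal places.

p₁ = l(4)/l(2) = 14,284/15,883 = 0.899326; p₂ = l(4)/l(3) = 14,284/14,763 = 0.967554.
P(at least one) = 1 − (1−p₁)(1−p₂) = 1 − 0.100674 × 0.032446 = 0.996734.

0.9967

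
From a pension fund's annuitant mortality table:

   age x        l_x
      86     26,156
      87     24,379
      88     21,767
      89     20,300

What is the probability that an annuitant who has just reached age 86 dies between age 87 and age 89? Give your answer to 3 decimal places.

We want 1|2q86 = (l_87 − l_89)/l_86.
This is the probability of reaching 87 but not 89, conditional on being alive at 86: (l_87 − l_89) / l_86.
= (24,379 − 20,300) / 26,156 = 4,079 / 26,156 = 0.155949.

0.156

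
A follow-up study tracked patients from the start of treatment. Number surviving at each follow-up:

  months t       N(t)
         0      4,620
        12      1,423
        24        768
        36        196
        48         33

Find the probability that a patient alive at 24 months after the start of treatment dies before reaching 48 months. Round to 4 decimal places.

P(die before 48 | alive at 24) = 1 − N(48)/N(24) = 1 − 33/768 = (735)/768 = 0.957031.

0.9570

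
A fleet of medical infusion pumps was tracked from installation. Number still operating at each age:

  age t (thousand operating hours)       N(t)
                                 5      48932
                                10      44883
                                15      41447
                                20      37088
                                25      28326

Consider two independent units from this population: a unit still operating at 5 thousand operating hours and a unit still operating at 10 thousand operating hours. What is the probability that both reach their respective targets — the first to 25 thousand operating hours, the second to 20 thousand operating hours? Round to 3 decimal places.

0.478

p₁ = N(25)/N(5) = 28326/48932 = 0.578885; p₂ = N(20)/N(10) = 37088/44883 = 0.826326.
P(both) = p₁ × p₂ = 0.578885 × 0.826326 = 0.478348.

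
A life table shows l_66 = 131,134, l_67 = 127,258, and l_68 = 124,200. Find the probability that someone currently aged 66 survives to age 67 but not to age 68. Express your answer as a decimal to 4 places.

0.0233

We want 1|1q66 = (l_67 − l_68)/l_66.
This is the probability of reaching 67 but not 68, conditional on being alive at 66: (l_67 − l_68) / l_66.
= (127,258 − 124,200) / 131,134 = 3,058 / 131,134 = 0.023320.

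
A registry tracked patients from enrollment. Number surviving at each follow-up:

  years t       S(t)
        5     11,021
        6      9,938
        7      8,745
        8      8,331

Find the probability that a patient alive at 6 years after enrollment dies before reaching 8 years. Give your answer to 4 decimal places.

P(die before 8 | alive at 6) = 1 − S(8)/S(6) = 1 − 8,331/9,938 = (1,607)/9,938 = 0.161703.

0.1617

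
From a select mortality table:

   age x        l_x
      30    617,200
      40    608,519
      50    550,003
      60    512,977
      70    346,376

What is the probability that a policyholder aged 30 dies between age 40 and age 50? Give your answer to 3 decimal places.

We want 10|10q30 = (l_40 − l_50)/l_30.
This is the probability of reaching 40 but not 50, conditional on being alive at 30: (l_40 − l_50) / l_30.
= (608,519 − 550,003) / 617,200 = 58,516 / 617,200 = 0.094809.

0.095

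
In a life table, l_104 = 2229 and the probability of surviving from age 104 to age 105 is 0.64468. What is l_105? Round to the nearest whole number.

l_105 = l_104 × p = 2229 × 0.64468 = 1437.

1437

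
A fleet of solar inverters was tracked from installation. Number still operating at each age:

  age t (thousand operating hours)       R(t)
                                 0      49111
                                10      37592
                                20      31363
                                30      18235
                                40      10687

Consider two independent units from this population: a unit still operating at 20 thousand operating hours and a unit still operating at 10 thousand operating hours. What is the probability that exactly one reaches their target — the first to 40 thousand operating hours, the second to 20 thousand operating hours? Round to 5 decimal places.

0.60647

p₁ = R(40)/R(20) = 10687/31363 = 0.340752; p₂ = R(20)/R(10) = 31363/37592 = 0.834300.
P(exactly one) = p₁(1−p₂) + (1−p₁)p₂ = 0.056463 + 0.550011 = 0.606473.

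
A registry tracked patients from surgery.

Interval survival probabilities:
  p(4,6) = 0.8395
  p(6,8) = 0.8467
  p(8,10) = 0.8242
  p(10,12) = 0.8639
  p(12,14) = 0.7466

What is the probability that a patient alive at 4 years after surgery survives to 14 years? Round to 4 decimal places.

0.3779

The overall survival probability is 0.8395 × 0.8467 × 0.8242 × 0.8639 × 0.7466.
= 0.377863.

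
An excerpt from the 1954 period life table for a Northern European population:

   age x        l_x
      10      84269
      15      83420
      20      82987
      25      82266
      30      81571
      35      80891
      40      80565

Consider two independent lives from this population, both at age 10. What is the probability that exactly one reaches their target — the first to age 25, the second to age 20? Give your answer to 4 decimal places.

0.0383

p₁ = l_25/l_10 = 82266/84269 = 0.976231; p₂ = l_20/l_10 = 82987/84269 = 0.984787.
P(exactly one) = p₁(1−p₂) + (1−p₁)p₂ = 0.014851 + 0.023407 = 0.038259.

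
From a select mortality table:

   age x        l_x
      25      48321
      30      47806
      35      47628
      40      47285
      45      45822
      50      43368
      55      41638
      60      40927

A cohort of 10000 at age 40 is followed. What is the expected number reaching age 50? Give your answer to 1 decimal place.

The relevant probability is 43368/47285 = 0.917162.
Expected number = 10000 × 0.917162 = 9171.6.

9171.6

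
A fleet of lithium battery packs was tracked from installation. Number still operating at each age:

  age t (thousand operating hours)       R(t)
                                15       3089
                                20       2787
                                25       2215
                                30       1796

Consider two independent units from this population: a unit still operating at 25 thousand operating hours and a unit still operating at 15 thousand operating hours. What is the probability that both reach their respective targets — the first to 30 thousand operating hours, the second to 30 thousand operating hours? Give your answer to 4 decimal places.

0.4714

p₁ = R(30)/R(25) = 1796/2215 = 0.810835; p₂ = R(30)/R(15) = 1796/3089 = 0.581418.
P(both) = p₁ × p₂ = 0.810835 × 0.581418 = 0.471434.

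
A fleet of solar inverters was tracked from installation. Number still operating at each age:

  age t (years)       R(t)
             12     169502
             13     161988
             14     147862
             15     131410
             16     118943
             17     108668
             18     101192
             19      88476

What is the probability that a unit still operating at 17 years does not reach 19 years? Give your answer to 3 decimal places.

P(fail before 19 | operational at 17) = 1 − R(19)/R(17) = 1 − 88476/108668 = (20192)/108668 = 0.185814.

0.186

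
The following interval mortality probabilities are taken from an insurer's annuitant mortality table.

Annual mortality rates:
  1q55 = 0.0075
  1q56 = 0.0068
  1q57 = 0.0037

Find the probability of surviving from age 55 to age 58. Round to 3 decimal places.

The overall survival probability is (1 − 0.0075) × (1 − 0.0068) × (1 − 0.0037).
= 0.9925 × 0.9932 × 0.9963 = 0.982104.

0.982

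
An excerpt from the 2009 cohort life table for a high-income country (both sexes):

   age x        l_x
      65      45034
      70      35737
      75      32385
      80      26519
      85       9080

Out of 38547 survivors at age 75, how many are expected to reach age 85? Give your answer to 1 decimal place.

The relevant probability is 9080/32385 = 0.280377.
Expected number = 38547 × 0.280377 = 10807.7.

10807.7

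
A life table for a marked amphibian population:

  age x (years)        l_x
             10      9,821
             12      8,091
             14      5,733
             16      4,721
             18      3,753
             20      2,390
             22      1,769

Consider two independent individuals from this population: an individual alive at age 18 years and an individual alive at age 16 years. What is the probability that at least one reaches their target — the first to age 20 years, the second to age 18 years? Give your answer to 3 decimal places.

p₁ = l_20/l_18 = 2,390/3,753 = 0.636824; p₂ = l_18/l_16 = 3,753/4,721 = 0.794959.
P(at least one) = 1 − (1−p₁)(1−p₂) = 1 − 0.363176 × 0.205041 = 0.925534.

0.926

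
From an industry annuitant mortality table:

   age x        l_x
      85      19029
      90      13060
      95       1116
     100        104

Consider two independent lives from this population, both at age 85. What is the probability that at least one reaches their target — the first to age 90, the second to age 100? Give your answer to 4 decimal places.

0.6880

p₁ = l_90/l_85 = 13060/19029 = 0.686321; p₂ = l_100/l_85 = 104/19029 = 0.005465.
P(at least one) = 1 − (1−p₁)(1−p₂) = 1 − 0.313679 × 0.994535 = 0.688035.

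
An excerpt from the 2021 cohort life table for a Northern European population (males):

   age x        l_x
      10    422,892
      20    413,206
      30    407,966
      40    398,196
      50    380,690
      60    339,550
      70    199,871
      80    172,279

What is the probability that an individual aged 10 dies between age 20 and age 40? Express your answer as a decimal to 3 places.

0.035

We want 10|20q10 = (l_20 − l_40)/l_10.
This is the probability of reaching 20 but not 40, conditional on being alive at 10: (l_20 − l_40) / l_10.
= (413,206 − 398,196) / 422,892 = 15,010 / 422,892 = 0.035494.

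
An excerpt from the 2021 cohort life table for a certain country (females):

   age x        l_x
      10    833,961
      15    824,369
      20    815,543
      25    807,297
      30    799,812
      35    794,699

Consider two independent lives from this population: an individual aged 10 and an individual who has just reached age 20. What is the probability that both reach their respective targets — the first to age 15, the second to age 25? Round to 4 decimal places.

p₁ = l_15/l_10 = 824,369/833,961 = 0.988498; p₂ = l_25/l_20 = 807,297/815,543 = 0.989889.
P(both) = p₁ × p₂ = 0.988498 × 0.989889 = 0.978503.

0.9785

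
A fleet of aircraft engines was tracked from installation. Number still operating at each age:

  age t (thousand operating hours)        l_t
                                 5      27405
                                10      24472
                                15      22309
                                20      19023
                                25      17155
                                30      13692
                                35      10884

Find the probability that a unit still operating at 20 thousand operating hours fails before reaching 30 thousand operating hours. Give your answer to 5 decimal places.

P(fail before 30 | operational at 20) = 1 − l_30/l_20 = 1 − 13692/19023 = (5331)/19023 = 0.280240.

0.28024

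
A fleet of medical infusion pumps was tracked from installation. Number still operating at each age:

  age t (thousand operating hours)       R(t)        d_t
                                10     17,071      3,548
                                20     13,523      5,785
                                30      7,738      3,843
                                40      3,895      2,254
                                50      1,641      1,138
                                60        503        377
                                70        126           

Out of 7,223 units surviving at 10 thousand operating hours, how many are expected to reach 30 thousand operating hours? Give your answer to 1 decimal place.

3274.1

The relevant probability is 7,738/17,071 = 0.453283.
Expected number = 7,223 × 0.453283 = 3274.1.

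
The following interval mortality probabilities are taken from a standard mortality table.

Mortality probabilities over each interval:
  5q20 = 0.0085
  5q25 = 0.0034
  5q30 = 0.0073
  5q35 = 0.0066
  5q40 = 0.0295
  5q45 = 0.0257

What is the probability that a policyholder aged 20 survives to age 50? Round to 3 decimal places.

0.921

The overall survival probability is (1 − 0.0085) × (1 − 0.0034) × (1 − 0.0073) × (1 − 0.0066) × (1 − 0.0295) × (1 − 0.0257).
= 0.9915 × 0.9966 × 0.9927 × 0.9934 × 0.9705 × 0.9743 = 0.921391.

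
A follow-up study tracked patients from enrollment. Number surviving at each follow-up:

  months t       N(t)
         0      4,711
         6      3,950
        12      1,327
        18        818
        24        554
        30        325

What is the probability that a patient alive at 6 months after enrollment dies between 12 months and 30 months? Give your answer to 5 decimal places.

This is the probability of reaching 12 but not 30, conditional on being alive at 6: (N(12) − N(30)) / N(6).
= (1,327 − 325) / 3,950 = 1,002 / 3,950 = 0.253671.

0.25367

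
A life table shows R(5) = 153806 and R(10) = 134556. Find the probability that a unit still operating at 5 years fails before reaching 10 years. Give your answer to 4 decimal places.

0.1252

P(fail before 10 | operational at 5) = 1 − R(10)/R(5) = 1 − 134556/153806 = (19250)/153806 = 0.125158.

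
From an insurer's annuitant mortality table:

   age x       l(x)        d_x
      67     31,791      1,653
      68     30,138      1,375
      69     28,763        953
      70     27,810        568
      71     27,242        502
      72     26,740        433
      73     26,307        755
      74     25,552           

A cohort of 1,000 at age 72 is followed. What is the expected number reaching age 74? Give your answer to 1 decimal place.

The relevant probability is 25,552/26,740 = 0.955572.
Expected number = 1,000 × 0.955572 = 955.6.

955.6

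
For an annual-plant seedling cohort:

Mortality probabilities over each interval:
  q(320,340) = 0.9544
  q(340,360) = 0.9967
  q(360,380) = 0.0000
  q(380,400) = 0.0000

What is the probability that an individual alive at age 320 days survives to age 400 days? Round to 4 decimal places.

Chaining the interval survival probabilities: (1 − 0.9544) × (1 − 0.9967) × (1 − 0.0000) × (1 − 0.0000).
= 0.0456 × 0.0033 × 1.0000 × 1.0000 = 0.000150.

0.0002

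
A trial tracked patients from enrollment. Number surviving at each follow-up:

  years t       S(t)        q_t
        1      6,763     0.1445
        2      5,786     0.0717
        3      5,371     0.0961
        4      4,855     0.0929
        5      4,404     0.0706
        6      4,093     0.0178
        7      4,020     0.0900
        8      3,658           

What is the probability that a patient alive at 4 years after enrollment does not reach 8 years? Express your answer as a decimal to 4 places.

P(die before 8 | alive at 4) = 1 − S(8)/S(4) = 1 − 3,658/4,855 = (1,197)/4,855 = 0.246550.

0.2465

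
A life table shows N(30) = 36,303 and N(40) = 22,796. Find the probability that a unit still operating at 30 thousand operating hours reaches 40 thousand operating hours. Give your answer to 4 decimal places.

The conditional survival probability is N(40)/N(30) = 22,796/36,303 = 0.627937.

0.6279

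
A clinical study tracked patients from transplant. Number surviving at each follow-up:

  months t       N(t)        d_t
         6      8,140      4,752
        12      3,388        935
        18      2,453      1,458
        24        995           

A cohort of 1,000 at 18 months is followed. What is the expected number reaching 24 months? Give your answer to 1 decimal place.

The relevant probability is 995/2,453 = 0.405626.
Expected number = 1,000 × 0.405626 = 405.6.

405.6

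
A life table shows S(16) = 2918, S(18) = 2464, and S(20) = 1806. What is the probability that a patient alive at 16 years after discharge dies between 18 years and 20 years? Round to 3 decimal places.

This is the probability of reaching 18 but not 20, conditional on being alive at 16: (S(18) − S(20)) / S(16).
= (2464 − 1806) / 2918 = 658 / 2918 = 0.225497.

0.225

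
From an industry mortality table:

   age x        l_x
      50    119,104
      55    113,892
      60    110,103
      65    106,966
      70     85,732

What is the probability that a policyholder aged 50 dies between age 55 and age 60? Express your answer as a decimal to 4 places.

This is the probability of reaching 55 but not 60, conditional on being alive at 50: (l_55 − l_60) / l_50.
= (113,892 − 110,103) / 119,104 = 3,789 / 119,104 = 0.031813.

0.0318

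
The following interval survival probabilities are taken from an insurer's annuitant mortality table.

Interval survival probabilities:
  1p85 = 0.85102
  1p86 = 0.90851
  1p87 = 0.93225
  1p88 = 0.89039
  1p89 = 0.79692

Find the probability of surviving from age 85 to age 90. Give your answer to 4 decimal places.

0.5114

5p85 = 0.85102 × 0.90851 × 0.93225 × 0.89039 × 0.79692.
= 0.511443.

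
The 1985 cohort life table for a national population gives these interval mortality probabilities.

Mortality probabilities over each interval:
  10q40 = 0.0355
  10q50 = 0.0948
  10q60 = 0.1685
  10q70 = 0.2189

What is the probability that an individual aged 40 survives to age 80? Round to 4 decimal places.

The overall survival probability is (1 − 0.0355) × (1 − 0.0948) × (1 − 0.1685) × (1 − 0.2189).
= 0.9645 × 0.9052 × 0.8315 × 0.7811 = 0.567043.

0.5670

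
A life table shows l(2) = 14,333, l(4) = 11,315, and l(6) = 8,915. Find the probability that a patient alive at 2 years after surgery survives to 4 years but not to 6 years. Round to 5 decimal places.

0.16745

This is the probability of reaching 4 but not 6, conditional on being alive at 2: (l(4) − l(6)) / l(2).
= (11,315 − 8,915) / 14,333 = 2,400 / 14,333 = 0.167446.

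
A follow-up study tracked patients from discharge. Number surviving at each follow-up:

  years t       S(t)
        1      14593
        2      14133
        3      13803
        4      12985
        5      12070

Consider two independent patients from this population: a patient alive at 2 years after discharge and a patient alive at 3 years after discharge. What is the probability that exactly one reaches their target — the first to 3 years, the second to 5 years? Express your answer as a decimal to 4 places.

0.1430

p₁ = S(3)/S(2) = 13803/14133 = 0.976650; p₂ = S(5)/S(3) = 12070/13803 = 0.874448.
P(exactly one) = p₁(1−p₂) + (1−p₁)p₂ = 0.122620 + 0.020418 = 0.143039.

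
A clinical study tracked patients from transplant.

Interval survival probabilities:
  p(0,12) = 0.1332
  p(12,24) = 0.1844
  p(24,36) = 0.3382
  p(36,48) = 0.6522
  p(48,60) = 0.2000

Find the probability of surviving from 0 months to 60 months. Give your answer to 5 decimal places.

0.00108

P(survive 0→60) = 0.1332 × 0.1844 × 0.3382 × 0.6522 × 0.2000.
= 0.001084.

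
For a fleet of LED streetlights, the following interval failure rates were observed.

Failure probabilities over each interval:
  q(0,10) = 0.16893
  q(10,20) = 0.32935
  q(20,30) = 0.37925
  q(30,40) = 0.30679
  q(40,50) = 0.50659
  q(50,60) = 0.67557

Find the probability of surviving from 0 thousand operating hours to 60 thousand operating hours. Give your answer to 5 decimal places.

The overall survival probability is (1 − 0.16893) × (1 − 0.32935) × (1 − 0.37925) × (1 − 0.30679) × (1 − 0.50659) × (1 − 0.67557).
= 0.83107 × 0.67065 × 0.62075 × 0.69321 × 0.49341 × 0.32443 = 0.038392.

0.03839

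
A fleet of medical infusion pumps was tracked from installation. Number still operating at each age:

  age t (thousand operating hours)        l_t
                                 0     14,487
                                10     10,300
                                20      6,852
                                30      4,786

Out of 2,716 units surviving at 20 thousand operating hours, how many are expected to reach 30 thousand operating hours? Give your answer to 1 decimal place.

1897.1

The relevant probability is 4,786/6,852 = 0.698482.
Expected number = 2,716 × 0.698482 = 1897.1.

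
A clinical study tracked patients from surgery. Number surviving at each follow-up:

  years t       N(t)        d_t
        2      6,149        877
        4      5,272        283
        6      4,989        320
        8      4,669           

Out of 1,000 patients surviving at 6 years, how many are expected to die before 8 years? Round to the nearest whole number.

The relevant probability is 1 − 4,669/4,989 = 0.064141.
Expected number = 1,000 × 0.064141 = 64.

64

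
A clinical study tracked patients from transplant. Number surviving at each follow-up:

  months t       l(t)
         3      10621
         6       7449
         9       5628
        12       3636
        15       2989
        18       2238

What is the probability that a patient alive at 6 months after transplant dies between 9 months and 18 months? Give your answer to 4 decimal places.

0.4551

This is the probability of reaching 9 but not 18, conditional on being alive at 6: (l(9) − l(18)) / l(6).
= (5628 − 2238) / 7449 = 3390 / 7449 = 0.455095.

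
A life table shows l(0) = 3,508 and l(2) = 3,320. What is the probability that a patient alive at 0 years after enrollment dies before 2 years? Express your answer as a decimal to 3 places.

0.054

P(die before 2 | alive at 0) = 1 − l(2)/l(0) = 1 − 3,320/3,508 = (188)/3,508 = 0.053592.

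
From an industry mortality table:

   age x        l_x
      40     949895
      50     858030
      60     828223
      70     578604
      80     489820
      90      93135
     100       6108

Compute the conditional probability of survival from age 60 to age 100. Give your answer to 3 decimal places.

0.007

The conditional survival probability is l_100/l_60 = 6108/828223 = 0.007375.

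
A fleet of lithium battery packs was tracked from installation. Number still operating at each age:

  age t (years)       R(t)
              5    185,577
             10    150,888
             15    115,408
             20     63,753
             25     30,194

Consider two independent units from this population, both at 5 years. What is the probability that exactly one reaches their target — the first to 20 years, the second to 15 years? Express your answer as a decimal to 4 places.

0.5381

p₁ = R(20)/R(5) = 63,753/185,577 = 0.343539; p₂ = R(15)/R(5) = 115,408/185,577 = 0.621887.
P(exactly one) = p₁(1−p₂) + (1−p₁)p₂ = 0.129897 + 0.408245 = 0.538141.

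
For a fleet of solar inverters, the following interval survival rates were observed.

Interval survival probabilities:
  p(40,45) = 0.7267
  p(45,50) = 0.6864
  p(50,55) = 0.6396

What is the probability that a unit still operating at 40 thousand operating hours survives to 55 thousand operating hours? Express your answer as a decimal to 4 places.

P(survive 40→55) = 0.7267 × 0.6864 × 0.6396.
= 0.319037.

0.3190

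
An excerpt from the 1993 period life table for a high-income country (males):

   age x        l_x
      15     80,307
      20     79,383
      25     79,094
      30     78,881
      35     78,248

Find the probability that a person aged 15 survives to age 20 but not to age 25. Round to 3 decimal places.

0.004

We want 5|5q15 = (l_20 − l_25)/l_15.
This is the probability of reaching 20 but not 25, conditional on being alive at 15: (l_20 − l_25) / l_15.
= (79,383 − 79,094) / 80,307 = 289 / 80,307 = 0.003599.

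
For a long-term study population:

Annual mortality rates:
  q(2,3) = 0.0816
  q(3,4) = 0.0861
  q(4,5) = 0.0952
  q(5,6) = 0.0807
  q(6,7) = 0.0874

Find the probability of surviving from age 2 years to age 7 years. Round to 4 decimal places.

0.6371

The overall survival probability is (1 − 0.0816) × (1 − 0.0861) × (1 − 0.0952) × (1 − 0.0807) × (1 − 0.0874).
= 0.9184 × 0.9139 × 0.9048 × 0.9193 × 0.9126 = 0.637119.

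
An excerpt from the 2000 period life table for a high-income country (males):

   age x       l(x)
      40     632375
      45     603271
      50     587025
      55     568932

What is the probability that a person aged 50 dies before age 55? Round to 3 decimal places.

P(die before 55 | alive at 50) = 1 − l(55)/l(50) = 1 − 568932/587025 = (18093)/587025 = 0.030822.

0.031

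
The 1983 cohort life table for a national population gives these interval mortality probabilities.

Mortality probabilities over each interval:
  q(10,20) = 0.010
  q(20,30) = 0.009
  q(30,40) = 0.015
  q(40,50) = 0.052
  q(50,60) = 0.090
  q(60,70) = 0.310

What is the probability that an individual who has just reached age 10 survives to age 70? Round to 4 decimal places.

P(survive 10→70) = (1 − 0.010) × (1 − 0.009) × (1 − 0.015) × (1 − 0.052) × (1 − 0.090) × (1 − 0.310).
= 0.990 × 0.991 × 0.985 × 0.948 × 0.910 × 0.690 = 0.575233.

0.5752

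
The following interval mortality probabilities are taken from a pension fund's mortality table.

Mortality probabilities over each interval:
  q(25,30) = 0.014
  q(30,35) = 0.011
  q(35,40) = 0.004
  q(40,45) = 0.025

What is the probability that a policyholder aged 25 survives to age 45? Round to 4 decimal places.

0.9470

Survival from 25 to 45 is the product of surviving each interval: (1 − 0.014) × (1 − 0.011) × (1 − 0.004) × (1 − 0.025).
= 0.986 × 0.989 × 0.996 × 0.975 = 0.946972.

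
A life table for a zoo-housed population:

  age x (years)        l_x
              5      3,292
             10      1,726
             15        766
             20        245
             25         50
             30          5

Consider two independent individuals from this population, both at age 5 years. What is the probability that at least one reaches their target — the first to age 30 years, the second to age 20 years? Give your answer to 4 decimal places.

0.0758

p₁ = l_30/l_5 = 5/3,292 = 0.001519; p₂ = l_20/l_5 = 245/3,292 = 0.074423.
P(at least one) = 1 − (1−p₁)(1−p₂) = 1 − 0.998481 × 0.925577 = 0.075829.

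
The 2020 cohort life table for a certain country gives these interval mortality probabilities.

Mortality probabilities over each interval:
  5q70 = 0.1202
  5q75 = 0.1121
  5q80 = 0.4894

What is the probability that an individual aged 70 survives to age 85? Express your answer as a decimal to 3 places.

0.399

The overall survival probability is (1 − 0.1202) × (1 − 0.1121) × (1 − 0.4894).
= 0.8798 × 0.8879 × 0.5106 = 0.398868.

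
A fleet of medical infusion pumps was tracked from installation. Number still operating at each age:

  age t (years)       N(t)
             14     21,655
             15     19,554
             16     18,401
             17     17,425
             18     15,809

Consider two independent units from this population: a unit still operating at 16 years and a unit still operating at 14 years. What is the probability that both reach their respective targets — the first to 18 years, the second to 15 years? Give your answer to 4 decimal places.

p₁ = N(18)/N(16) = 15,809/18,401 = 0.859138; p₂ = N(15)/N(14) = 19,554/21,655 = 0.902979.
P(both) = p₁ × p₂ = 0.859138 × 0.902979 = 0.775784.

0.7758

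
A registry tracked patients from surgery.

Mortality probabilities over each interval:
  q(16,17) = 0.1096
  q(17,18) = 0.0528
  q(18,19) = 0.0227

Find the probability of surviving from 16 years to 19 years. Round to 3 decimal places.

Chaining the interval survival probabilities: (1 − 0.1096) × (1 − 0.0528) × (1 − 0.0227).
= 0.8904 × 0.9472 × 0.9773 = 0.824242.

0.824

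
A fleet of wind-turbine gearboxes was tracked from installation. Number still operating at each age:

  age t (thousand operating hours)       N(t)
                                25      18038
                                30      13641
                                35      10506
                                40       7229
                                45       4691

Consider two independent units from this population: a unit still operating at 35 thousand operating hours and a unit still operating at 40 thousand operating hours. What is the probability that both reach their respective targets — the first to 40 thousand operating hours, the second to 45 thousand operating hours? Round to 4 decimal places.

p₁ = N(40)/N(35) = 7229/10506 = 0.688083; p₂ = N(45)/N(40) = 4691/7229 = 0.648914.
P(both) = p₁ × p₂ = 0.688083 × 0.648914 = 0.446507.

0.4465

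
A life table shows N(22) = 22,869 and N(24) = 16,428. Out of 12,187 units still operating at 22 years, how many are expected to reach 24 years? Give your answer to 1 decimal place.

The relevant probability is 16,428/22,869 = 0.718352.
Expected number = 12,187 × 0.718352 = 8754.6.

8754.6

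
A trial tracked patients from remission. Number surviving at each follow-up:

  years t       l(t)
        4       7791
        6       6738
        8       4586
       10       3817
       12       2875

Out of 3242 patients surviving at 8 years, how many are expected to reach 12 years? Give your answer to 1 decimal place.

The relevant probability is 2875/4586 = 0.626908.
Expected number = 3242 × 0.626908 = 2032.4.

2032.4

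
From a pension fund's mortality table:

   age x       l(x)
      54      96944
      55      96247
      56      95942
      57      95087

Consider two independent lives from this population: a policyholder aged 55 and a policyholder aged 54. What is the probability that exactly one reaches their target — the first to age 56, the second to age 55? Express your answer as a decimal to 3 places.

0.010

p₁ = l(56)/l(55) = 95942/96247 = 0.996831; p₂ = l(55)/l(54) = 96247/96944 = 0.992810.
P(exactly one) = p₁(1−p₂) + (1−p₁)p₂ = 0.007167 + 0.003146 = 0.010313.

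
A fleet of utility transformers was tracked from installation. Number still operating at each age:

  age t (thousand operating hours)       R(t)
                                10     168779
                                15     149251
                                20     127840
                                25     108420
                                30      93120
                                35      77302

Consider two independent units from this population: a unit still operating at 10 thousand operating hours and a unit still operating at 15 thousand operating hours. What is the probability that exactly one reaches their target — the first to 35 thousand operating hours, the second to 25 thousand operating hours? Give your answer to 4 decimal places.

p₁ = R(35)/R(10) = 77302/168779 = 0.458007; p₂ = R(25)/R(15) = 108420/149251 = 0.726427.
P(exactly one) = p₁(1−p₂) + (1−p₁)p₂ = 0.125298 + 0.393718 = 0.519017.

0.5190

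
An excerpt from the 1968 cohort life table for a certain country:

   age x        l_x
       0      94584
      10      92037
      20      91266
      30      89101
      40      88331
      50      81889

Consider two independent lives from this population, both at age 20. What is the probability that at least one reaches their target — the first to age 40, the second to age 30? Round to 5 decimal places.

0.99924

p₁ = l_40/l_20 = 88331/91266 = 0.967841; p₂ = l_30/l_20 = 89101/91266 = 0.976278.
P(at least one) = 1 − (1−p₁)(1−p₂) = 1 − 0.032159 × 0.023722 = 0.999237.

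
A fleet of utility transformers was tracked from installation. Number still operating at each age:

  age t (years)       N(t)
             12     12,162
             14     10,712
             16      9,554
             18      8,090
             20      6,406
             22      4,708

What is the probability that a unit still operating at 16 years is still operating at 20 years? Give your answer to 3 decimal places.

0.671

The conditional survival probability is N(20)/N(16) = 6,406/9,554 = 0.670505.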